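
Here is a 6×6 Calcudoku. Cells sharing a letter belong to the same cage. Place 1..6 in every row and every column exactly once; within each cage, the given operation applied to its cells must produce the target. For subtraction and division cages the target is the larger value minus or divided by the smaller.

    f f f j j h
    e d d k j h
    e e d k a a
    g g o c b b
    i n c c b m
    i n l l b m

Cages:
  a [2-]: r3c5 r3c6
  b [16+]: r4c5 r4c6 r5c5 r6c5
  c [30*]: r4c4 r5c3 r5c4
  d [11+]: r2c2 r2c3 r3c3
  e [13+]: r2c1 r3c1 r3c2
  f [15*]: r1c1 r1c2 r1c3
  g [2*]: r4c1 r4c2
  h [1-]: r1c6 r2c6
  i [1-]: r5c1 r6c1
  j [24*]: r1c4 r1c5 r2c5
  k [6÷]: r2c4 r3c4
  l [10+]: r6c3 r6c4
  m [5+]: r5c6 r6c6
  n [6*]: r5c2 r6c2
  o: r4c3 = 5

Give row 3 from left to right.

Cage o is a single given cell, which forces r4c3 = 5.
Cage c has product 30, so r5c4 = 5.
In column 4, 2 can only go at r1c4, so r1c4 = 2.
In column 4, 3 can only go at r4c4, so r4c4 = 3.
Cage c has product 30; hence r5c3 = 2.
The only place for 3 in row 6 is r6c1.
The two cells of cage i must have difference 1, which forces r5c1 = 4.
Row 5 already has 4, leaving r5c5 = 1.
Row 5 already has 4; hence r5c6 = 3.
3 is placed in row 5; hence r5c2 = 6.
The two cells of cage n must have product 6, leaving r6c2 = 1.
Cage b has sum 16, which forces r6c5 = 5.
The two cells of cage m must have sum 5; hence r6c6 = 2.
Cage g's pair has product 2, which forces r4c1 = 1.
1 is placed in column 2, leaving r4c2 = 2.
1 is placed in column 1, so r1c1 = 5.
Cage f needs product 15; hence r1c2 = 3.
The 3 cells of cage f must have product 15, leaving r1c3 = 1.
2 is placed in column 2; hence r2c2 = 4.
2 is placed in column 2, which forces r3c2 = 5.
Cage d needs sum 11; hence r2c3 = 3.
Row 2 already has 3, so r2c5 = 2.
The two cells of cage h must have difference 1; hence r2c6 = 5.
The 3 cells of cage d must have sum 11; hence r3c3 = 4.
Column 3 now contains 4, which forces r6c3 = 6.
6 is placed in row 6, so r6c4 = 4.
The 3 cells of cage j must have product 24; hence r1c5 = 6.
6 is placed in row 1, which forces r1c6 = 4.
2 is placed in row 2; hence r2c1 = 6.
6 is placed in row 2; hence r2c4 = 1.
Cage e needs sum 13, which forces r3c1 = 2.
Column 4 already has 1, so r3c4 = 6.
Cage a's pair has difference 2, so r3c5 = 3.
Cage a's pair has difference 2, leaving r3c6 = 1.
Column 5 now contains 6, leaving r4c5 = 4.
Column 6 now contains 4; hence r4c6 = 6.
Completed grid: 5 3 1 2 6 4 / 6 4 3 1 2 5 / 2 5 4 6 3 1 / 1 2 5 3 4 6 / 4 6 2 5 1 3 / 3 1 6 4 5 2.

2 5 4 6 3 1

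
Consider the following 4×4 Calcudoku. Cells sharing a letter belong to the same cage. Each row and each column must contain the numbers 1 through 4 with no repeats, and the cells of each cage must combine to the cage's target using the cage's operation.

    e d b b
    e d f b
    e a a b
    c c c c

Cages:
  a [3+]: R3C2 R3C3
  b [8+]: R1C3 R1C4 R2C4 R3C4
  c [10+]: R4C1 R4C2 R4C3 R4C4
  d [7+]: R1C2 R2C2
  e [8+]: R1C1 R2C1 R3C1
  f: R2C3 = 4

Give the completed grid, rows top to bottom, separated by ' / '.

F is a freebie, leaving R2C3 = 4.
Cage d needs two cells with sum 7; hence R1C2 = 4.
4 is placed in row 2; hence R2C2 = 3.
Cage e needs sum 8, leaving R1C1 = 3.
Row 2 already has 3, which forces R2C1 = 1.
Row 2 now contains 1; hence R2C4 = 2.
The 3 cells of cage e must have sum 8; hence R3C1 = 4.
4 is placed in column 1, which forces R4C1 = 2.
Row 4 now contains 2, so R4C2 = 1.
Row 4 now contains 1; hence R4C3 = 3.
Row 4 already has 3, so R4C4 = 4.
Cage b needs sum 8, so R1C3 = 2.
Column 4 already has 2; hence R1C4 = 1.
Column 2 now contains 1, leaving R3C2 = 2.
Cage a's pair has sum 3, which forces R3C3 = 1.
Cage b needs sum 8, leaving R3C4 = 3.

3 4 2 1 / 1 3 4 2 / 4 2 1 3 / 2 1 3 4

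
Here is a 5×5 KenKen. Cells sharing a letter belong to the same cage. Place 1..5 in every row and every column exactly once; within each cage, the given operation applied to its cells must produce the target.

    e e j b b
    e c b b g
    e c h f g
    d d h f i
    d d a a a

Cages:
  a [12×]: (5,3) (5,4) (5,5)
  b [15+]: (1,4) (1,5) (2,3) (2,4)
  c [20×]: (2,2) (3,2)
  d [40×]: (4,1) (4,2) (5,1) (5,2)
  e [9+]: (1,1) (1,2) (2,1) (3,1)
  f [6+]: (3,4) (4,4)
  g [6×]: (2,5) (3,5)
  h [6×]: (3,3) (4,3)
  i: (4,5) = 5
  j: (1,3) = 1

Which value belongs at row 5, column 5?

Cage j is given; hence (1,3) = 1.
I is a freebie, which forces (4,5) = 5.
In row 1, 5 can only go at (1,4), so (1,4) = 5.
In row 3, 1 can only go at (3,1), so (3,1) = 1.
In row 2, 1 can only go at (2,4), so (2,4) = 1.
The 4 cells of cage b must have sum 15, so (1,5) = 4.
Cage b has sum 15, so (2,3) = 5.
The 3 cells of cage a must have product 12, so (5,5) = 1.
4 is placed in row 1, which forces (1,1) = 2.
Cage e has sum 9, leaving (1,2) = 3.
Cage e needs sum 9; hence (2,1) = 3.
Row 2 already has 5; hence (2,2) = 4.
Row 2 now contains 3; hence (2,5) = 2.
The two cells of cage c must have product 20, leaving (3,2) = 5.
Column 5 already has 2, so (3,5) = 3.
Column 1 already has 2; hence (4,1) = 4.
The 4 cells of cage d must have product 40, leaving (4,2) = 1.
4 is placed in row 4, so (4,4) = 2.
Column 1 now contains 4; hence (5,1) = 5.
5 is placed in column 2, leaving (5,2) = 2.
Row 3 now contains 3, which forces (3,3) = 2.
Column 4 already has 2, so (3,4) = 4.
2 is placed in row 4, which forces (4,3) = 3.
Column 3 now contains 3, so (5,3) = 4.
Column 4 now contains 4; hence (5,4) = 3.
Completed grid: 2 3 1 5 4 / 3 4 5 1 2 / 1 5 2 4 3 / 4 1 3 2 5 / 5 2 4 3 1.

1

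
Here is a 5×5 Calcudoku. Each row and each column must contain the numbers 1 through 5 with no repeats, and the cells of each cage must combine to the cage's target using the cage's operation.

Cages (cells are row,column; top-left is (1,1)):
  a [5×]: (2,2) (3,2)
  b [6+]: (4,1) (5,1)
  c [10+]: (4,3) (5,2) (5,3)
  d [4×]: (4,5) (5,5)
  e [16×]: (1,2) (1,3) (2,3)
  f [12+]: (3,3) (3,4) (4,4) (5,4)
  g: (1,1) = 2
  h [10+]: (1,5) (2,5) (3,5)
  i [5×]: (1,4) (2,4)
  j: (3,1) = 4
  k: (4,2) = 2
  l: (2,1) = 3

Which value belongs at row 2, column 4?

1

G is a freebie, which forces (1,1) = 2.
Row 1 now contains 2, leaving (1,2) = 4.
4 is placed in row 1, so (1,3) = 1.
Row 1 already has 1; hence (1,4) = 5.
5 is placed in row 1, which forces (1,5) = 3.
Cage l is given, so (2,1) = 3.
Column 4 now contains 5; hence (2,4) = 1.
J is a freebie, leaving (3,1) = 4.
K is a freebie, so (4,2) = 2.
1 is placed in row 2, so (2,2) = 5.
Cage e needs product 16, so (2,3) = 4.
Row 2 already has 5; hence (2,5) = 2.
Cage a needs two cells with product 5, which forces (3,2) = 1.
Cage f has sum 12, so (3,3) = 3.
The 4 cells of cage f must have sum 12; hence (3,4) = 2.
2 is placed in column 5, which forces (3,5) = 5.
Column 3 now contains 3, so (4,3) = 5.
1 is placed in column 2, which forces (5,2) = 3.
Column 3 now contains 5, leaving (5,3) = 2.
3 is placed in row 5; hence (5,4) = 4.
4 is placed in row 5; hence (5,5) = 1.
5 is placed in row 4, which forces (4,1) = 1.
Column 4 now contains 4, so (4,4) = 3.
Column 5 now contains 1; hence (4,5) = 4.
1 is placed in row 5, which forces (5,1) = 5.
The full grid is 2 4 1 5 3 / 3 5 4 1 2 / 4 1 3 2 5 / 1 2 5 3 4 / 5 3 2 4 1.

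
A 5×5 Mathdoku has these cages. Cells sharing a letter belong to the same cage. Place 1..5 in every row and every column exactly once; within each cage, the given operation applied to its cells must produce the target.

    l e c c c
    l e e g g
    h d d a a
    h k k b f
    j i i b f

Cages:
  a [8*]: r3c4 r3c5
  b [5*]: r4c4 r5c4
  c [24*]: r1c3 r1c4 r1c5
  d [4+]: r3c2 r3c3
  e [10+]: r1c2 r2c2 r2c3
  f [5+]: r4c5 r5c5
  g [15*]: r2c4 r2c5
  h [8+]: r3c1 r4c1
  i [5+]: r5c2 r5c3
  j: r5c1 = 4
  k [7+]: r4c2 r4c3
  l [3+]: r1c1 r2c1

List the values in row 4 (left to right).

3 2 5 1 4

Cage j is given, so r5c1 = 4.
In row 1, 5 can only go at r1c2, so r1c2 = 5.
Row 1 needs a 1, and only r1c1 is open for it.
1 is placed in column 1, which forces r2c1 = 2.
In row 3, 5 can only go at r3c1, so r3c1 = 5.
Column 1 now contains 5, so r4c1 = 3.
The two cells of cage k must have sum 7, leaving r4c2 = 2.
Cage k's pair has sum 7, so r4c3 = 5.
Row 4 already has 5; hence r4c4 = 1.
Row 4 now contains 2, which forces r4c5 = 4.
2 is placed in column 2, leaving r5c2 = 3.
Row 5 already has 3, so r5c3 = 2.
Column 4 already has 1, leaving r5c4 = 5.
Row 5 already has 3; hence r5c5 = 1.
5 is placed in column 4; hence r2c4 = 3.
The two cells of cage g must have product 15, leaving r2c5 = 5.
3 is placed in column 2, so r3c2 = 1.
The two cells of cage d must have sum 4, which forces r3c3 = 3.
Cage a needs two cells with product 8, which forces r3c4 = 4.
Column 5 now contains 4, so r3c5 = 2.
Column 3 already has 3, so r1c3 = 4.
Column 4 already has 4; hence r1c4 = 2.
Column 5 now contains 2, so r1c5 = 3.
1 is placed in column 2, leaving r2c2 = 4.
Cage e needs sum 10; hence r2c3 = 1.
Filled in: 1 5 4 2 3 / 2 4 1 3 5 / 5 1 3 4 2 / 3 2 5 1 4 / 4 3 2 5 1.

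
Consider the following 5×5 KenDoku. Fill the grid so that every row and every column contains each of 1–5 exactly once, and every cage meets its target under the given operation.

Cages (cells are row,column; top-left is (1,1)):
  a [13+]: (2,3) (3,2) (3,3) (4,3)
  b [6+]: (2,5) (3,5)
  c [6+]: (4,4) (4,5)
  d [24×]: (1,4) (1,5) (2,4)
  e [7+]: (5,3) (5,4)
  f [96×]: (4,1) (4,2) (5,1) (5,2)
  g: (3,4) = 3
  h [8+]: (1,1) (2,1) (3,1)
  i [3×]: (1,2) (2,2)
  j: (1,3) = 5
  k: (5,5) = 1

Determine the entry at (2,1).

5

J is a freebie, leaving (1,3) = 5.
Cage g is given, so (3,4) = 3.
K is a freebie, so (5,5) = 1.
The 3 cells of cage d must have product 24, so (1,5) = 3.
Row 1 now contains 3, which forces (1,2) = 1.
Cage i needs two cells with product 3; hence (2,2) = 3.
The 3 cells of cage h must have sum 8; hence (1,1) = 2.
2 is placed in row 1, which forces (1,4) = 4.
Column 4 now contains 4, which forces (2,4) = 2.
2 is placed in row 2, so (2,5) = 4.
Column 5 now contains 4, which forces (3,5) = 2.
The 4 cells of cage a must have sum 13, so (4,3) = 3.
Column 4 already has 2, so (4,4) = 1.
Column 5 already has 2, which forces (4,5) = 5.
3 is placed in column 3; hence (5,3) = 2.
Column 4 now contains 4, which forces (5,4) = 5.
4 is placed in row 2; hence (2,3) = 1.
The 4 cells of cage a must have sum 13; hence (3,2) = 5.
Cage a needs sum 13, so (3,3) = 4.
Row 4 now contains 3; hence (4,1) = 4.
Cage f needs product 96; hence (4,2) = 2.
The 4 cells of cage f must have product 96; hence (5,1) = 3.
Row 5 already has 2, leaving (5,2) = 4.
1 is placed in row 2; hence (2,1) = 5.
Row 3 already has 5, leaving (3,1) = 1.
Completed grid: 2 1 5 4 3 / 5 3 1 2 4 / 1 5 4 3 2 / 4 2 3 1 5 / 3 4 2 5 1.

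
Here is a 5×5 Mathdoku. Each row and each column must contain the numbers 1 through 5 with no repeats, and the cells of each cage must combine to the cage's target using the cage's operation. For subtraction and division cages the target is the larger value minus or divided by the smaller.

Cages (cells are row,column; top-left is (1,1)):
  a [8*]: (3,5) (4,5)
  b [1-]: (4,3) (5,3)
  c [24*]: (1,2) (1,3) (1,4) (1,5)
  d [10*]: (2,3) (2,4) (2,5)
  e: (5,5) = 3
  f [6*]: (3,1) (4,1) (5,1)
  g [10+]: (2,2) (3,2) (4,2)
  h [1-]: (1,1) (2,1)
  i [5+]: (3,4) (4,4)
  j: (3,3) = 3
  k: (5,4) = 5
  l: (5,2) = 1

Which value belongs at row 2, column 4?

J is a freebie, which forces (3,3) = 3.
Cage l is a single given cell, so (5,2) = 1.
K is a freebie, which forces (5,4) = 5.
Cage e is a single given cell, which forces (5,5) = 3.
Cage f has product 6, which forces (3,1) = 1.
Cage f has product 6; hence (4,1) = 3.
3 is placed in row 5, which forces (5,1) = 2.
2 is placed in row 5; hence (5,3) = 4.
Cage g needs sum 10, so (2,2) = 3.
Cage i's pair has sum 5, leaving (3,4) = 4.
4 is placed in row 3, which forces (3,5) = 2.
The two cells of cage b must have difference 1; hence (4,3) = 5.
The two cells of cage i must have sum 5, so (4,4) = 1.
Column 5 now contains 2, leaving (4,5) = 4.
Cage c needs product 24, so (1,2) = 4.
Cage c needs product 24, which forces (1,3) = 2.
Cage c has product 24, leaving (1,4) = 3.
4 is placed in column 5, leaving (1,5) = 1.
Cage d needs product 10, so (2,3) = 1.
Column 4 now contains 1, which forces (2,4) = 2.
The 3 cells of cage d must have product 10, which forces (2,5) = 5.
Row 3 now contains 2, so (3,2) = 5.
Row 4 now contains 5; hence (4,2) = 2.
Row 1 already has 4, which forces (1,1) = 5.
Row 2 now contains 5, which forces (2,1) = 4.
Filled in: 5 4 2 3 1 / 4 3 1 2 5 / 1 5 3 4 2 / 3 2 5 1 4 / 2 1 4 5 3.

2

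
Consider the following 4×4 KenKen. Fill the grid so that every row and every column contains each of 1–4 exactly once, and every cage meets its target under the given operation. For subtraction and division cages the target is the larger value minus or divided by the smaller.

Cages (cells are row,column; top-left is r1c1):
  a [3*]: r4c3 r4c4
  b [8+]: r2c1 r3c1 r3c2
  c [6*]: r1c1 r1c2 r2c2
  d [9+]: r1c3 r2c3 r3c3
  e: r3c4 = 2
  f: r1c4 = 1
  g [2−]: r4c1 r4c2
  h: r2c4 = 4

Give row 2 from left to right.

Cage f is a single given cell, leaving r1c4 = 1.
Cage h is given, so r2c4 = 4.
Cage e is given; hence r3c4 = 2.
Column 4 already has 1, which forces r4c4 = 3.
The 3 cells of cage c must have product 6, which forces r2c2 = 1.
Row 4 already has 3, leaving r4c3 = 1.
Row 2 already has 1, leaving r2c1 = 3.
Row 2 now contains 3, so r2c3 = 2.
The 3 cells of cage b must have sum 8; hence r3c1 = 1.
Cage b needs sum 8, leaving r3c2 = 4.
Row 3 already has 4, so r3c3 = 3.
4 is placed in column 2, which forces r4c2 = 2.
3 is placed in column 1, so r1c1 = 2.
Column 2 now contains 2, which forces r1c2 = 3.
3 is placed in column 3; hence r1c3 = 4.
Row 4 now contains 2, which forces r4c1 = 4.
Completed grid: 2 3 4 1 / 3 1 2 4 / 1 4 3 2 / 4 2 1 3.

3 1 2 4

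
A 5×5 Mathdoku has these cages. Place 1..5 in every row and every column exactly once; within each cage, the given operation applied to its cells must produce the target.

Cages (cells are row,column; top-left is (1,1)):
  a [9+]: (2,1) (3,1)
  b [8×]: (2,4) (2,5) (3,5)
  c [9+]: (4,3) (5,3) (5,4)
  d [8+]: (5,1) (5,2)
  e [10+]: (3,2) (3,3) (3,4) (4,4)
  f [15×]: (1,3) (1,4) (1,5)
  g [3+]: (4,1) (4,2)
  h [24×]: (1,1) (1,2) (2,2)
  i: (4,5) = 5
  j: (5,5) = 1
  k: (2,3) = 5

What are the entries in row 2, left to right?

4 3 5 1 2

Cage k is given, leaving (2,3) = 5.
I is a freebie, leaving (4,5) = 5.
Cage j is given; hence (5,5) = 1.
Cage f has product 15, leaving (1,3) = 1.
The 3 cells of cage f must have product 15, leaving (1,4) = 5.
Column 5 already has 1, leaving (1,5) = 3.
Row 2 now contains 5, leaving (2,1) = 4.
The 3 cells of cage b must have product 8, so (2,4) = 1.
Row 2 now contains 4, so (2,5) = 2.
The two cells of cage a must have sum 9, so (3,1) = 5.
Column 5 already has 2, which forces (3,5) = 4.
Column 1 already has 5; hence (5,1) = 3.
Row 5 already has 3, so (5,2) = 5.
Column 1 already has 4; hence (1,1) = 2.
The 3 cells of cage h must have product 24, so (1,2) = 4.
Row 2 now contains 2; hence (2,2) = 3.
Cage e has sum 10; hence (3,2) = 1.
Column 1 already has 2, so (4,1) = 1.
Column 2 already has 1, leaving (4,2) = 2.
The 3 cells of cage c must have sum 9, which forces (4,3) = 3.
Cage e has sum 10; hence (4,4) = 4.
Column 4 already has 4, which forces (5,4) = 2.
3 is placed in column 3; hence (3,3) = 2.
Column 4 already has 2, so (3,4) = 3.
Row 5 already has 2; hence (5,3) = 4.
Filled in: 2 4 1 5 3 / 4 3 5 1 2 / 5 1 2 3 4 / 1 2 3 4 5 / 3 5 4 2 1.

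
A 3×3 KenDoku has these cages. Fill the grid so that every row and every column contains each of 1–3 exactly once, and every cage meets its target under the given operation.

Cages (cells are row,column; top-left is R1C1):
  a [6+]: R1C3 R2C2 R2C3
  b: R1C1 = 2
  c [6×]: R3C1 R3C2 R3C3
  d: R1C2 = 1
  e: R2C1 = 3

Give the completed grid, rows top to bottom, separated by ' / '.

Cage b is a single given cell, so R1C1 = 2.
Cage d is given; hence R1C2 = 1.
Row 1 now contains 1, which forces R1C3 = 3.
Cage e is a single given cell, which forces R2C1 = 3.
Row 2 already has 3, so R2C2 = 2.
Row 2 already has 2, leaving R2C3 = 1.
3 is placed in column 1, leaving R3C1 = 1.
Column 2 already has 2; hence R3C2 = 3.
Column 3 now contains 1, leaving R3C3 = 2.

2 1 3 / 3 2 1 / 1 3 2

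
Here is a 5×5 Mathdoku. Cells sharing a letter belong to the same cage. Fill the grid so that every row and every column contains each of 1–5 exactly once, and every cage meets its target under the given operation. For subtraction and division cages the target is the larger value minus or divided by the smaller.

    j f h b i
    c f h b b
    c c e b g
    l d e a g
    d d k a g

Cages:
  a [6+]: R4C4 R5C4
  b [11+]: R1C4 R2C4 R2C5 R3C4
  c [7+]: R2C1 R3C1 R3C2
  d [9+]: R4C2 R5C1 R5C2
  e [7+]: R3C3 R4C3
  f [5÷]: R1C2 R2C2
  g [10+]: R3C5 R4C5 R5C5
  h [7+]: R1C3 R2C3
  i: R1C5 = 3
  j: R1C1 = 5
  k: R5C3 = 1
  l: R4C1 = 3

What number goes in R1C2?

J is a freebie, so R1C1 = 5.
Row 1 now contains 5, leaving R1C2 = 1.
I is a freebie, which forces R1C5 = 3.
Column 2 already has 1, leaving R2C2 = 5.
Cage l is given, which forces R4C1 = 3.
K is a freebie, leaving R5C3 = 1.
Cage h's pair has sum 7, so R1C3 = 4.
4 is placed in row 1, so R1C4 = 2.
Cage h needs two cells with sum 7; hence R2C3 = 3.
The 3 cells of cage d must have sum 9, leaving R5C2 = 3.
Cage a's pair has sum 6; hence R4C4 = 1.
Cage a's pair has sum 6, which forces R5C4 = 5.
Row 5 now contains 5; hence R5C5 = 4.
Column 4 already has 1, so R2C4 = 4.
Column 5 already has 4, so R2C5 = 2.
The 4 cells of cage b must have sum 11, so R3C4 = 3.
Cage g needs sum 10, leaving R3C5 = 1.
The 3 cells of cage d must have sum 9, so R4C2 = 4.
Column 5 already has 4, leaving R4C5 = 5.
4 is placed in row 5, so R5C1 = 2.
2 is placed in row 2; hence R2C1 = 1.
Column 1 already has 2, so R3C1 = 4.
Column 2 now contains 4, leaving R3C2 = 2.
Cage e needs two cells with sum 7, so R3C3 = 5.
5 is placed in row 4, leaving R4C3 = 2.
Completed grid: 5 1 4 2 3 / 1 5 3 4 2 / 4 2 5 3 1 / 3 4 2 1 5 / 2 3 1 5 4.

1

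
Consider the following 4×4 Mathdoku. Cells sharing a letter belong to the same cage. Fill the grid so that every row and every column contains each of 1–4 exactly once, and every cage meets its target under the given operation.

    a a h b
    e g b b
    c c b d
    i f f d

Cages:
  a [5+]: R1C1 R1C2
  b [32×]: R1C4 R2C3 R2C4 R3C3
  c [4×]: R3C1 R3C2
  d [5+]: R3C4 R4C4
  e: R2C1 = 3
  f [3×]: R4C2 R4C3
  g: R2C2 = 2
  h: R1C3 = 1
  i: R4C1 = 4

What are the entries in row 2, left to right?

H is a freebie, leaving R1C3 = 1.
Cage e is given, so R2C1 = 3.
Cage g is a single given cell, which forces R2C2 = 2.
Row 2 already has 2; hence R2C3 = 4.
Row 2 now contains 4; hence R2C4 = 1.
Column 3 now contains 4; hence R3C3 = 2.
I is a freebie, which forces R4C1 = 4.
Column 3 already has 1; hence R4C3 = 3.
3 is placed in row 4, so R4C4 = 2.
Column 1 already has 4, so R1C1 = 2.
Cage a's pair has sum 5, so R1C2 = 3.
Column 4 already has 2, which forces R1C4 = 4.
Column 1 already has 4, leaving R3C1 = 1.
Cage c needs two cells with product 4, which forces R3C2 = 4.
The two cells of cage d must have sum 5; hence R3C4 = 3.
3 is placed in row 4; hence R4C2 = 1.
Completed grid: 2 3 1 4 / 3 2 4 1 / 1 4 2 3 / 4 1 3 2.

3 2 4 1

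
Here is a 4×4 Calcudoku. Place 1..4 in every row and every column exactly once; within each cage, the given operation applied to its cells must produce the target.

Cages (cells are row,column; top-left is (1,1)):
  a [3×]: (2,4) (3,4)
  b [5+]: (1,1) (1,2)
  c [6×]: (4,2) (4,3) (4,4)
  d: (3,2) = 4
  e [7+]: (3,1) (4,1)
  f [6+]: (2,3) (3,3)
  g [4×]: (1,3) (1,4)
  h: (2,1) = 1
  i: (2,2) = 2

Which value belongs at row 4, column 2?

1

Cage h is given, so (2,1) = 1.
Cage i is given, which forces (2,2) = 2.
2 is placed in row 2, which forces (2,3) = 4.
Row 2 already has 1; hence (2,4) = 3.
Cage d is given; hence (3,2) = 4.
4 is placed in column 3, which forces (3,3) = 2.
Column 4 already has 3; hence (3,4) = 1.
1 is placed in column 4, leaving (4,4) = 2.
4 is placed in column 3, leaving (1,3) = 1.
1 is placed in column 4, which forces (1,4) = 4.
Row 3 now contains 4; hence (3,1) = 3.
Cage e needs two cells with sum 7, leaving (4,1) = 4.
1 is placed in column 3, leaving (4,3) = 3.
Row 1 now contains 4, so (1,1) = 2.
1 is placed in row 1, leaving (1,2) = 3.
3 is placed in row 4, so (4,2) = 1.
The full grid is 2 3 1 4 / 1 2 4 3 / 3 4 2 1 / 4 1 3 2.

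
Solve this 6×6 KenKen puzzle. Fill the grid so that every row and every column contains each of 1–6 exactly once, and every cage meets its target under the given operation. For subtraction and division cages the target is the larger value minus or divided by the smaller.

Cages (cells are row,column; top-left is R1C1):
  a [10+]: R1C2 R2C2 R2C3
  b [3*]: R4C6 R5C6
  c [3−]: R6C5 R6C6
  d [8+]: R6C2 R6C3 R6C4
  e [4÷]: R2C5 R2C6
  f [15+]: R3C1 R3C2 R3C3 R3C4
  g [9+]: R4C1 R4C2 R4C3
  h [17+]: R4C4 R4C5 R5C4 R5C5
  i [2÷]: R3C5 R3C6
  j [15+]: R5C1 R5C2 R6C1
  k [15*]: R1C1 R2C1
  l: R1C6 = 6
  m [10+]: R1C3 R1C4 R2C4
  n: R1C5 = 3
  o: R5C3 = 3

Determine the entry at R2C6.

4

Cage n is a single given cell, leaving R1C5 = 3.
Cage l is a single given cell, which forces R1C6 = 6.
O is a freebie, which forces R5C3 = 3.
Row 5 already has 3, so R5C6 = 1.
3 is placed in row 1, which forces R1C1 = 5.
Cage k needs two cells with product 15, so R2C1 = 3.
Cage e needs two cells with quotient 4, leaving R2C5 = 1.
Column 6 now contains 1; hence R2C6 = 4.
Column 6 now contains 1, leaving R4C6 = 3.
Cage a needs sum 10, which forces R1C2 = 2.
Cage a has sum 10, leaving R2C2 = 6.
Cage a needs sum 10, leaving R2C3 = 2.
Row 2 now contains 4; hence R2C4 = 5.
The two cells of cage i must have quotient 2; hence R3C5 = 4.
Column 6 already has 3, which forces R3C6 = 2.
6 is placed in column 2; hence R4C2 = 1.
Row 4 already has 1, so R4C3 = 6.
Cage j has sum 15, leaving R5C2 = 5.
Column 6 already has 2, which forces R6C6 = 5.
Column 2 now contains 5; hence R3C2 = 3.
The 4 cells of cage f must have sum 15; hence R3C3 = 5.
Row 4 now contains 6, which forces R4C1 = 2.
Row 4 now contains 2, which forces R4C4 = 4.
Cage h needs sum 17, so R4C5 = 5.
3 is placed in column 2, which forces R6C2 = 4.
Row 6 already has 4, leaving R6C3 = 1.
Row 6 already has 1, leaving R6C4 = 3.
Row 6 already has 5; hence R6C5 = 2.
Column 3 already has 1, which forces R1C3 = 4.
4 is placed in column 4, leaving R1C4 = 1.
Column 4 now contains 1; hence R3C4 = 6.
Cage j has sum 15, which forces R5C1 = 4.
Cage h needs sum 17, so R5C4 = 2.
Column 5 already has 2; hence R5C5 = 6.
Row 6 already has 4, leaving R6C1 = 6.
6 is placed in row 3, leaving R3C1 = 1.
Completed grid: 5 2 4 1 3 6 / 3 6 2 5 1 4 / 1 3 5 6 4 2 / 2 1 6 4 5 3 / 4 5 3 2 6 1 / 6 4 1 3 2 5.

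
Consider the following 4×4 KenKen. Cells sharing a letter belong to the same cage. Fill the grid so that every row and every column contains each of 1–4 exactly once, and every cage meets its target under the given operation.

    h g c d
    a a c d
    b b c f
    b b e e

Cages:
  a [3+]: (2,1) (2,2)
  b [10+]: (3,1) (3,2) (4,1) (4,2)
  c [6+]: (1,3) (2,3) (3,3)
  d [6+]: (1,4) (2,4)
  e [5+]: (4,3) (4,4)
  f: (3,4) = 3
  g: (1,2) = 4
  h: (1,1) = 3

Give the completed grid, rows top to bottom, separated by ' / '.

3 4 1 2 / 1 2 3 4 / 4 1 2 3 / 2 3 4 1

H is a freebie, which forces (1,1) = 3.
Cage g is given, leaving (1,2) = 4.
Row 1 now contains 4, leaving (1,4) = 2.
2 is placed in column 4, leaving (2,4) = 4.
Cage f is a single given cell, so (3,4) = 3.
Column 4 now contains 3, which forces (4,4) = 1.
Row 1 already has 2, leaving (1,3) = 1.
Cage c needs sum 6; hence (2,3) = 3.
The 3 cells of cage c must have sum 6, leaving (3,3) = 2.
Cage b has sum 10; hence (4,2) = 3.
Cage e needs two cells with sum 5, which forces (4,3) = 4.
Cage b has sum 10, which forces (3,1) = 4.
Row 3 already has 2, leaving (3,2) = 1.
4 is placed in row 4, so (4,1) = 2.
Column 1 already has 2; hence (2,1) = 1.
1 is placed in column 2, which forces (2,2) = 2.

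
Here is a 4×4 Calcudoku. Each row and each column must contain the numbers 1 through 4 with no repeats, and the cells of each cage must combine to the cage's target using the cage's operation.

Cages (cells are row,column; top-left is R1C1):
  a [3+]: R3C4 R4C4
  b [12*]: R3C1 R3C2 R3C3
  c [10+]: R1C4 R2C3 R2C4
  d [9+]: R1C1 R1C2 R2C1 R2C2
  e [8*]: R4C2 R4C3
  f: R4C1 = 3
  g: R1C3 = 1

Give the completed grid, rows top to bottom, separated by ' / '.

Cage g is a single given cell, leaving R1C3 = 1.
F is a freebie, which forces R4C1 = 3.
Row 1 needs a 3, and only R1C4 is open for it.
Cage c needs sum 10, which forces R2C3 = 3.
Cage c has sum 10, so R2C4 = 4.
Column 3 now contains 3, leaving R3C3 = 4.
Column 3 now contains 4; hence R4C3 = 2.
2 is placed in row 4, so R4C4 = 1.
Row 3 now contains 4; hence R3C1 = 1.
Cage b needs product 12, which forces R3C2 = 3.
Column 4 now contains 1; hence R3C4 = 2.
2 is placed in row 4, so R4C2 = 4.
Cage d has sum 9, which forces R1C1 = 4.
Column 2 now contains 4, so R1C2 = 2.
Column 1 already has 1, leaving R2C1 = 2.
Cage d needs sum 9, so R2C2 = 1.

4 2 1 3 / 2 1 3 4 / 1 3 4 2 / 3 4 2 1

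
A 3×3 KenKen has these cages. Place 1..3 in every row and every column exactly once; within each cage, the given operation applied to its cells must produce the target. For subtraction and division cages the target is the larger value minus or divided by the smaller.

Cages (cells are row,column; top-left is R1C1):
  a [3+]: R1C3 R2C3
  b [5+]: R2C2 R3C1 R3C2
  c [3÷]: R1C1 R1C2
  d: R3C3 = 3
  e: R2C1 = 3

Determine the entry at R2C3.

1

Cage e is given, so R2C1 = 3.
D is a freebie, so R3C3 = 3.
3 is placed in column 1, so R1C1 = 1.
The two cells of cage c must have quotient 3, which forces R1C2 = 3.
Row 1 now contains 1, so R1C3 = 2.
Cage b has sum 5, which forces R2C2 = 2.
Column 3 now contains 2; hence R2C3 = 1.
The 3 cells of cage b must have sum 5, so R3C1 = 2.
Row 3 now contains 3, leaving R3C2 = 1.
Completed grid: 1 3 2 / 3 2 1 / 2 1 3.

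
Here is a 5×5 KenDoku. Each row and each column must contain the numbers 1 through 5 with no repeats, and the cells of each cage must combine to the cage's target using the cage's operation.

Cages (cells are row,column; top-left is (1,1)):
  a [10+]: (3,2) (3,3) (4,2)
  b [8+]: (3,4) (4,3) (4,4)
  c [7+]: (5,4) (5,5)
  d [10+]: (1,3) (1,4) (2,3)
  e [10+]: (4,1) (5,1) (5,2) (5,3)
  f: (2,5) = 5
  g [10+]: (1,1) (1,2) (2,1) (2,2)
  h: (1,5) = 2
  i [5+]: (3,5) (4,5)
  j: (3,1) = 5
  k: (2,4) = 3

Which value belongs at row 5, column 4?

Cage h is given, so (1,5) = 2.
K is a freebie, leaving (2,4) = 3.
F is a freebie, so (2,5) = 5.
J is a freebie, leaving (3,1) = 5.
Cage c's pair has sum 7, which forces (5,4) = 4.
Cage c's pair has sum 7, so (5,5) = 3.
Cage e has sum 10, leaving (4,1) = 2.
The 4 cells of cage e must have sum 10; hence (5,1) = 1.
The 4 cells of cage g must have sum 10, so (1,1) = 3.
The 4 cells of cage g must have sum 10, which forces (1,2) = 1.
Row 1 now contains 1; hence (1,4) = 5.
1 is placed in column 1; hence (2,1) = 4.
Cage g has sum 10, which forces (2,2) = 2.
Row 2 now contains 2; hence (2,3) = 1.
Cage b has sum 8; hence (3,4) = 2.
Column 3 already has 1; hence (4,3) = 5.
Column 4 now contains 5, which forces (4,4) = 1.
Row 4 already has 1, leaving (4,5) = 4.
2 is placed in column 2, so (5,2) = 5.
Column 3 now contains 5, leaving (5,3) = 2.
Row 1 now contains 5, which forces (1,3) = 4.
Cage a has sum 10, leaving (3,2) = 4.
Cage a has sum 10, which forces (3,3) = 3.
Column 5 now contains 4; hence (3,5) = 1.
Row 4 already has 4, so (4,2) = 3.
The full grid is 3 1 4 5 2 / 4 2 1 3 5 / 5 4 3 2 1 / 2 3 5 1 4 / 1 5 2 4 3.

4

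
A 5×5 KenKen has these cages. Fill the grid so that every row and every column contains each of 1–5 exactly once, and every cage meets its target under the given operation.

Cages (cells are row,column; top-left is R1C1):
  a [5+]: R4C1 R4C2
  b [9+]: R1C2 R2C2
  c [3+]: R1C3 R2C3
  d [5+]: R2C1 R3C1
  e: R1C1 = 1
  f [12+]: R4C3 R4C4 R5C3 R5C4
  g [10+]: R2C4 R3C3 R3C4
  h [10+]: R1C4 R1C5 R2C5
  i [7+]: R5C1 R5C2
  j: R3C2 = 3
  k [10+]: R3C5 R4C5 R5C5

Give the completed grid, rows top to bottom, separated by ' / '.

Cage e is a single given cell, leaving R1C1 = 1.
Row 1 now contains 1; hence R1C3 = 2.
2 is placed in column 3, so R2C3 = 1.
J is a freebie, leaving R3C2 = 3.
The two cells of cage d must have sum 5; hence R2C1 = 3.
Row 2 now contains 3, so R2C5 = 2.
The two cells of cage d must have sum 5, so R3C1 = 2.
Row 3 already has 2; hence R3C4 = 1.
Column 1 already has 3, which forces R4C1 = 4.
Column 1 now contains 2, which forces R5C1 = 5.
Cage a's pair has sum 5, which forces R4C2 = 1.
Cage f needs sum 12; hence R4C3 = 3.
Cage f has sum 12, so R4C4 = 2.
Row 4 already has 1, which forces R4C5 = 5.
Cage i's pair has sum 7, so R5C2 = 2.
Cage f needs sum 12, so R5C3 = 4.
Cage f needs sum 12, which forces R5C4 = 3.
Row 5 now contains 4, which forces R5C5 = 1.
3 is placed in column 4; hence R1C4 = 5.
Column 5 already has 5, so R1C5 = 3.
Cage g has sum 10, so R2C4 = 4.
Column 3 now contains 4; hence R3C3 = 5.
Column 5 already has 5, so R3C5 = 4.
5 is placed in row 1, which forces R1C2 = 4.
4 is placed in row 2, leaving R2C2 = 5.

1 4 2 5 3 / 3 5 1 4 2 / 2 3 5 1 4 / 4 1 3 2 5 / 5 2 4 3 1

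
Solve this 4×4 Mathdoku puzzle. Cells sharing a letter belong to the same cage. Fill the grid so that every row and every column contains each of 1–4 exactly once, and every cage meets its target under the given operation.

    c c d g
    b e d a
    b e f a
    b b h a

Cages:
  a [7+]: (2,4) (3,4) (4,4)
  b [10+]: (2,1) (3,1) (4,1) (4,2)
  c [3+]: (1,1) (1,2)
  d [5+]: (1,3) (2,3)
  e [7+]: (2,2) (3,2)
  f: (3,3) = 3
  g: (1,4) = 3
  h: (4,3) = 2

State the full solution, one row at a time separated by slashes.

1 2 4 3 / 4 3 1 2 / 2 4 3 1 / 3 1 2 4

Cage g is given, so (1,4) = 3.
Cage f is given, which forces (3,3) = 3.
H is a freebie; hence (4,3) = 2.
Cage e's pair has sum 7, so (2,2) = 3.
Row 3 already has 3, leaving (3,2) = 4.
Column 2 already has 4; hence (4,2) = 1.
1 is placed in row 4, leaving (4,4) = 4.
The two cells of cage c must have sum 3, leaving (1,1) = 1.
Column 2 now contains 1, which forces (1,2) = 2.
Row 1 now contains 1, so (1,3) = 4.
Cage b has sum 10; hence (2,1) = 4.
Column 3 already has 4; hence (2,3) = 1.
Row 2 already has 1, so (2,4) = 2.
Cage b has sum 10, which forces (3,1) = 2.
Column 4 now contains 2, so (3,4) = 1.
4 is placed in row 4, which forces (4,1) = 3.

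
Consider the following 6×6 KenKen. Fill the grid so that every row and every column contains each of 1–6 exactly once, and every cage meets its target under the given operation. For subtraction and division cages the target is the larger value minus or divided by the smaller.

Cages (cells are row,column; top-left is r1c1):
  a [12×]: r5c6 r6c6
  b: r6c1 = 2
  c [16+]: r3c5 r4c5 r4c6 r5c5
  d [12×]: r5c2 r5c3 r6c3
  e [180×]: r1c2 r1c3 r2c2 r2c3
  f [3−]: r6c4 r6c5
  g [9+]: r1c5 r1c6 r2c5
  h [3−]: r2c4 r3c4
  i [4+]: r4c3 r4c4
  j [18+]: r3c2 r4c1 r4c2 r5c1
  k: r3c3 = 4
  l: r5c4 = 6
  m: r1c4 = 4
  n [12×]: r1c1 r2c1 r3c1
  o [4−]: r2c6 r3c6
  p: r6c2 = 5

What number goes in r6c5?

Cage m is given, leaving r1c4 = 4.
Cage k is a single given cell, which forces r3c3 = 4.
L is a freebie; hence r5c4 = 6.
Cage b is given; hence r6c1 = 2.
Cage p is given, leaving r6c2 = 5.
The 3 cells of cage n must have product 12; hence r2c1 = 4.
In column 1, 6 can only go at r4c1, so r4c1 = 6.
The only place for 5 in column 1 is r5c1.
The 4 cells of cage j must have sum 18, leaving r3c2 = 3.
The pair r4c3/r4c4 in row 4 holds {1, 3}; hence r4c2 = 4.
Cage n needs product 12, so r1c1 = 3.
3 is placed in row 3, which forces r3c1 = 1.
Cage d has product 12, which forces r6c3 = 6.
6 is placed in row 6; hence r6c5 = 4.
Row 6 already has 4, which forces r6c6 = 3.
Column 3 already has 6, leaving r1c3 = 5.
Cage e has product 180; hence r2c3 = 3.
Cage c has sum 16, leaving r3c5 = 6.
3 is placed in column 3, so r4c3 = 1.
Row 4 now contains 1, so r4c4 = 3.
Column 3 now contains 1, which forces r5c3 = 2.
Column 5 already has 4, leaving r5c5 = 3.
Cage a's pair has product 12, so r5c6 = 4.
Row 6 now contains 3, so r6c4 = 1.
The 3 cells of cage g must have sum 9; hence r1c6 = 6.
Column 6 now contains 6; hence r2c6 = 1.
Row 5 already has 2, so r5c2 = 1.
Row 1 now contains 6, so r1c2 = 2.
Cage g has sum 9, leaving r1c5 = 1.
Cage e has product 180, leaving r2c2 = 6.
Row 2 now contains 1, leaving r2c5 = 2.
Cage o needs two cells with difference 4, which forces r3c6 = 5.
2 is placed in column 5, which forces r4c5 = 5.
5 is placed in column 6, so r4c6 = 2.
Row 2 already has 2, which forces r2c4 = 5.
Row 3 now contains 5, which forces r3c4 = 2.
Completed grid: 3 2 5 4 1 6 / 4 6 3 5 2 1 / 1 3 4 2 6 5 / 6 4 1 3 5 2 / 5 1 2 6 3 4 / 2 5 6 1 4 3.

4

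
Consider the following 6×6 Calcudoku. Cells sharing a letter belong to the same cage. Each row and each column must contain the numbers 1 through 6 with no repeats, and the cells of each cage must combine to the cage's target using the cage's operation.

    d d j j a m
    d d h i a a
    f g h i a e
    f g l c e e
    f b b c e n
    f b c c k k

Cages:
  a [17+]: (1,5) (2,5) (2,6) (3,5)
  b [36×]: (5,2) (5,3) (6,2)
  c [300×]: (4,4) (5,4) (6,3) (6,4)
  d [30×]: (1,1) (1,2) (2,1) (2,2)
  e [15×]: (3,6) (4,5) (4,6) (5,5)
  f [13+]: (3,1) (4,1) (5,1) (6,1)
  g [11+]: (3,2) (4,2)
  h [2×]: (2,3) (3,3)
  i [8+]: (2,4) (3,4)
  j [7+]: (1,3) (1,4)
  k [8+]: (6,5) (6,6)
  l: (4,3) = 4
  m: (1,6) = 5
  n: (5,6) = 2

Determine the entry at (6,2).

M is a freebie; hence (1,6) = 5.
L is a freebie, which forces (4,3) = 4.
Cage n is a single given cell, which forces (5,6) = 2.
Cage c needs product 300, leaving (6,3) = 5.
Cage k's pair has sum 8, leaving (6,5) = 2.
The two cells of cage k must have sum 8, leaving (6,6) = 6.
Cage b has product 36; hence (5,2) = 4.
The 3 cells of cage b must have product 36, leaving (5,3) = 3.
Row 5 now contains 3, leaving (5,4) = 5.
Row 5 already has 5, so (5,5) = 1.
6 is placed in row 6, so (6,2) = 3.
Row 6 now contains 3, leaving (6,4) = 4.
Cage f needs sum 13, which forces (3,1) = 4.
Cage f has sum 13; hence (4,1) = 2.
5 is placed in column 4; hence (4,4) = 3.
Column 5 now contains 1, leaving (4,5) = 5.
Row 4 now contains 3, which forces (4,6) = 1.
1 is placed in row 5, leaving (5,1) = 6.
4 is placed in row 6, leaving (6,1) = 1.
1 is placed in column 1, which forces (1,1) = 3.
Cage a needs sum 17, so (1,5) = 4.
The 4 cells of cage d must have product 30, which forces (2,1) = 5.
The 4 cells of cage a must have sum 17, leaving (2,6) = 4.
Cage g needs two cells with sum 11, so (3,2) = 5.
Column 6 now contains 1, leaving (3,6) = 3.
5 is placed in row 4; hence (4,2) = 6.
Cage a has sum 17; hence (2,5) = 3.
Row 3 already has 3, so (3,5) = 6.
Cage i needs two cells with sum 8, so (2,4) = 6.
Row 3 now contains 6, so (3,4) = 2.
The two cells of cage j must have sum 7, so (1,3) = 6.
Column 4 now contains 6, so (1,4) = 1.
Cage h's pair has product 2, which forces (2,3) = 2.
Row 3 already has 2, leaving (3,3) = 1.
1 is placed in row 1, so (1,2) = 2.
Row 2 already has 2; hence (2,2) = 1.
Filled in: 3 2 6 1 4 5 / 5 1 2 6 3 4 / 4 5 1 2 6 3 / 2 6 4 3 5 1 / 6 4 3 5 1 2 / 1 3 5 4 2 6.

3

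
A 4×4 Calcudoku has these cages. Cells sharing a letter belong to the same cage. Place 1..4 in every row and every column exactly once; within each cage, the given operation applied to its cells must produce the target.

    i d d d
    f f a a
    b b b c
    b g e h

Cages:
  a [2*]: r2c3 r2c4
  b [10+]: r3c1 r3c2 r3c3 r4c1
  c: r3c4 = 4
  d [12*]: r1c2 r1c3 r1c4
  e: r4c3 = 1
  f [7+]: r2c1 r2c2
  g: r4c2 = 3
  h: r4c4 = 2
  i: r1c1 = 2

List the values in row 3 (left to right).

Cage i is a single given cell, leaving r1c1 = 2.
C is a freebie, which forces r3c4 = 4.
Cage g is given; hence r4c2 = 3.
Cage e is a single given cell; hence r4c3 = 1.
H is a freebie, so r4c4 = 2.
Cage f's pair has sum 7, which forces r2c1 = 3.
Column 2 now contains 3; hence r2c2 = 4.
Column 3 now contains 1; hence r2c3 = 2.
Column 4 already has 2, which forces r2c4 = 1.
Column 1 now contains 3, so r3c1 = 1.
1 is placed in row 3, leaving r3c2 = 2.
Column 3 now contains 2, so r3c3 = 3.
Row 4 already has 1, so r4c1 = 4.
4 is placed in column 2, so r1c2 = 1.
Column 3 now contains 3, which forces r1c3 = 4.
1 is placed in column 4, which forces r1c4 = 3.
Filled in: 2 1 4 3 / 3 4 2 1 / 1 2 3 4 / 4 3 1 2.

1 2 3 4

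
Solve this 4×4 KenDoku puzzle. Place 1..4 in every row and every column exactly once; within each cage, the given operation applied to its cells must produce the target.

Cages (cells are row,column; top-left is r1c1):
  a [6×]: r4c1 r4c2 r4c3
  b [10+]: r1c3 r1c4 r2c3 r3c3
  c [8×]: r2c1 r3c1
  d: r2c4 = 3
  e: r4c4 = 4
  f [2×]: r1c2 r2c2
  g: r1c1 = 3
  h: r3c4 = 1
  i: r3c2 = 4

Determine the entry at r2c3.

G is a freebie; hence r1c1 = 3.
Cage d is given; hence r2c4 = 3.
Cage i is a single given cell, leaving r3c2 = 4.
Cage h is given, leaving r3c4 = 1.
Cage e is a single given cell, leaving r4c4 = 4.
Column 4 now contains 4, leaving r1c4 = 2.
Cage c's pair has product 8; hence r2c1 = 4.
Row 2 already has 4, which forces r2c3 = 1.
4 is placed in row 3, leaving r3c1 = 2.
Cage b has sum 10, which forces r3c3 = 3.
Column 1 already has 2; hence r4c1 = 1.
Column 3 already has 3, leaving r4c3 = 2.
Row 1 now contains 2, which forces r1c2 = 1.
1 is placed in column 3, which forces r1c3 = 4.
Row 2 now contains 1, leaving r2c2 = 2.
2 is placed in row 4, leaving r4c2 = 3.
Filled in: 3 1 4 2 / 4 2 1 3 / 2 4 3 1 / 1 3 2 4.

1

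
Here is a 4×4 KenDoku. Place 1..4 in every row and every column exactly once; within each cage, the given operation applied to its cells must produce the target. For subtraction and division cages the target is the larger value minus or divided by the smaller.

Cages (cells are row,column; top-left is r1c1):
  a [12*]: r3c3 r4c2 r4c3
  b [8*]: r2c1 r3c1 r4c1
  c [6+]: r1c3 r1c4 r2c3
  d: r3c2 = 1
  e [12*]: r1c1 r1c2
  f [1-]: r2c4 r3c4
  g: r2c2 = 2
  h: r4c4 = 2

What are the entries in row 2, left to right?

Cage g is a single given cell, leaving r2c2 = 2.
Cage d is given, leaving r3c2 = 1.
H is a freebie, leaving r4c4 = 2.
Cage b needs product 8, which forces r3c1 = 2.
Cage a needs product 12, leaving r4c3 = 1.
Cage c needs sum 6, which forces r1c3 = 2.
Cage c needs sum 6, so r1c4 = 1.
Cage b has product 8, so r2c1 = 1.
Column 3 now contains 1, which forces r2c3 = 3.
3 is placed in row 2, so r2c4 = 4.
3 is placed in column 3; hence r3c3 = 4.
Column 4 now contains 4; hence r3c4 = 3.
1 is placed in row 4, so r4c1 = 4.
4 is placed in row 4, leaving r4c2 = 3.
4 is placed in column 1, leaving r1c1 = 3.
Column 2 now contains 3, so r1c2 = 4.
Completed grid: 3 4 2 1 / 1 2 3 4 / 2 1 4 3 / 4 3 1 2.

1 2 3 4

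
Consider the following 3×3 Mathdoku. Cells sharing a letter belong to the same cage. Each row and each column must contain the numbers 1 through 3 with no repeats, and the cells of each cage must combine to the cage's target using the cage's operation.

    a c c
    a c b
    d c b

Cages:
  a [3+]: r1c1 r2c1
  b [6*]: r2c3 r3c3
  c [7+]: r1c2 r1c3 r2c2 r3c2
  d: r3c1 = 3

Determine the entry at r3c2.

1

The 4 cells of cage c must have sum 7, which forces r1c3 = 1.
Cage d is given; hence r3c1 = 3.
Row 3 now contains 3; hence r3c3 = 2.
Row 1 already has 1; hence r1c1 = 2.
Row 1 already has 2; hence r1c2 = 3.
The two cells of cage a must have sum 3, which forces r2c1 = 1.
3 is placed in column 2, leaving r2c2 = 2.
2 is placed in column 3, which forces r2c3 = 3.
2 is placed in row 3, which forces r3c2 = 1.
The full grid is 2 3 1 / 1 2 3 / 3 1 2.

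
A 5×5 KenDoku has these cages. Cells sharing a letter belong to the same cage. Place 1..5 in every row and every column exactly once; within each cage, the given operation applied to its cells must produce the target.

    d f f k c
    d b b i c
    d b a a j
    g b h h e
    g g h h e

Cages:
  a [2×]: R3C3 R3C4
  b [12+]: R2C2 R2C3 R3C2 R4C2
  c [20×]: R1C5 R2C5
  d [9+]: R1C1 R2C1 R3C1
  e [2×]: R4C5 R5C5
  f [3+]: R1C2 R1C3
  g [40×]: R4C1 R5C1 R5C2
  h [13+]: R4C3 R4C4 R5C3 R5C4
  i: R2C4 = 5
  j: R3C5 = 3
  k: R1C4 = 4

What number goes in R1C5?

Cage k is given, which forces R1C4 = 4.
4 is placed in row 1; hence R1C5 = 5.
I is a freebie; hence R2C4 = 5.
Column 5 now contains 5, which forces R2C5 = 4.
Cage j is given, which forces R3C5 = 3.
In row 1, 3 can only go at R1C1, so R1C1 = 3.
Column 1 needs a 1, and only R2C1 is open for it.
Cage d needs sum 9, which forces R3C1 = 5.
Cage g needs product 40; hence R5C2 = 5.
Cage b needs sum 12; hence R2C2 = 2.
Cage b needs sum 12, so R2C3 = 3.
The 4 cells of cage b must have sum 12, so R3C2 = 4.
Column 2 already has 5, leaving R4C2 = 3.
Cage h has sum 13, which forces R4C3 = 5.
Row 4 already has 3, which forces R4C4 = 1.
1 is placed in row 4; hence R4C5 = 2.
3 is placed in column 3, which forces R5C3 = 4.
Column 5 already has 2, so R5C5 = 1.
2 is placed in column 2, so R1C2 = 1.
The two cells of cage f must have sum 3, which forces R1C3 = 2.
The two cells of cage a must have product 2, which forces R3C3 = 1.
1 is placed in column 4; hence R3C4 = 2.
Row 4 already has 2; hence R4C1 = 4.
Row 5 now contains 4, leaving R5C1 = 2.
The 4 cells of cage h must have sum 13, leaving R5C4 = 3.
Completed grid: 3 1 2 4 5 / 1 2 3 5 4 / 5 4 1 2 3 / 4 3 5 1 2 / 2 5 4 3 1.

5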